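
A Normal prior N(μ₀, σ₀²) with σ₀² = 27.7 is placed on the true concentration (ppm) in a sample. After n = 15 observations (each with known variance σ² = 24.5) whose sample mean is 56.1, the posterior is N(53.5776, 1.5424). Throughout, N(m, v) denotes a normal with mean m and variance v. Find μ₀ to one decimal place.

μ₀ = 10.8

With known observation variance, the Normal–Normal posterior has precision τ_n = τ₀ + n/σ² and mean μ_n = (τ₀μ₀ + (n/σ²)x̄)/τ_n.
Here τ₀ = 1/27.7 = 0.036101 and τ_data = 15/24.5 = 0.612245, so τ_n = 0.648346.
Rearranging for μ₀: μ₀ = (μ_n·τ_n − τ_data·x̄)/τ₀ = (53.5776·0.648346 − 0.612245·56.1) / 0.036101 = 0.389878/0.036101 ≈ 10.8.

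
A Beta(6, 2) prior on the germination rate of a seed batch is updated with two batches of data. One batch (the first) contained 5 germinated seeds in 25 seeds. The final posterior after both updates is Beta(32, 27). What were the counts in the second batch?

21 germinated seeds and 5 non-germinating seeds

Because Beta–binomial updating is additive in the counts, the combined data contributed (α_post−α_prior, β_post−β_prior) successes and failures.
Total across both batches: 32−6=26 germinated seeds, 27−2=25 non-germinating seeds.
Subtract the first batch: 26−5=21 germinated seeds and 25−20=5 non-germinating seeds.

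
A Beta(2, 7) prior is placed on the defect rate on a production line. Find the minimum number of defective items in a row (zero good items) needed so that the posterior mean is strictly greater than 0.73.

k = 17

After k defective items and 0 good items the posterior is Beta(2+k, 7), with mean (2+k)/(2+7+k).
Set (2+k)/(9+k) > 0.73 and solve: k > (0.73·9 − 2)/(1 − 0.73) = 16.926.
The smallest integer exceeding 16.926 is 17, and checking k=17: (19)/(26) = 0.7308 > 0.73.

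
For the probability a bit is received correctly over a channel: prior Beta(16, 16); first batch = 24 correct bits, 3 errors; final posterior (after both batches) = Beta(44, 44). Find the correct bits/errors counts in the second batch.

4 correct bits and 25 errors

Because Beta–binomial updating is additive in the counts, the combined data contributed (α_post−α_prior, β_post−β_prior) successes and failures.
Total across both batches: 44−16=28 correct bits, 44−16=28 errors.
Subtract the first batch: 28−24=4 correct bits and 28−3=25 errors.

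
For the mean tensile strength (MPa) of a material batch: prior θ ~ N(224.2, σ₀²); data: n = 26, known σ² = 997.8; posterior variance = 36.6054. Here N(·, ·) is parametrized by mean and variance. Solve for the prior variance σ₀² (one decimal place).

For the Normal–Normal model with known σ², precisions add: τ_n = τ₀ + n/σ².
So 1/σ₀² = 1/36.6054 − 26/997.8 = 0.027318 − 0.026057 = 0.001261.
Hence σ₀² = 1/0.001261 ≈ 793.0.

σ₀² = 793.0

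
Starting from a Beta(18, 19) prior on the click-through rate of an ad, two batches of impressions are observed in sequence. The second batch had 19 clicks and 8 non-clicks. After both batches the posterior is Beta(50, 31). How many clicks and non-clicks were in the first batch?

Sequential conjugate updates are equivalent to a single update on the pooled data, so total successes = posterior α − prior α and total failures = posterior β − prior β.
Total across both batches: 50−18=32 clicks, 31−19=12 non-clicks.
Subtract the second batch: 32−19=13 clicks and 12−8=4 non-clicks.

13 clicks and 4 non-clicks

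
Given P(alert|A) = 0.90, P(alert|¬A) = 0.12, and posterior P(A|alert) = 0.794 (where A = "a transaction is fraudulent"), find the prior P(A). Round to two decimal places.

P(A) = 0.34

In odds form, posterior odds = prior odds × likelihood ratio, so prior odds = posterior odds ÷ LR.
Posterior odds = 0.794/(1−0.794) = 3.8544. LR = 0.90/0.12 = 7.5000.
Prior odds = 3.8544/7.5000 = 0.5139, so P(A) = 0.5139/(1+0.5139) ≈ 0.34.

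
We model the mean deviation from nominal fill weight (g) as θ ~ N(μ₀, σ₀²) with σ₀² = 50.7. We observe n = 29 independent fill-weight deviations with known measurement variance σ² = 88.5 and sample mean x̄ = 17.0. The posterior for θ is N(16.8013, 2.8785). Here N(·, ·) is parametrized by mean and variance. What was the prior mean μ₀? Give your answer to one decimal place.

μ₀ = 13.5

With known observation variance, the Normal–Normal posterior has precision τ_n = τ₀ + n/σ² and mean μ_n = (τ₀μ₀ + (n/σ²)x̄)/τ_n.
Here τ₀ = 1/50.7 = 0.019724 and τ_data = 29/88.5 = 0.327684, so τ_n = 0.347408.
Rearranging for μ₀: μ₀ = (μ_n·τ_n − τ_data·x̄)/τ₀ = (16.8013·0.347408 − 0.327684·17.0) / 0.019724 = 0.266278/0.019724 ≈ 13.5.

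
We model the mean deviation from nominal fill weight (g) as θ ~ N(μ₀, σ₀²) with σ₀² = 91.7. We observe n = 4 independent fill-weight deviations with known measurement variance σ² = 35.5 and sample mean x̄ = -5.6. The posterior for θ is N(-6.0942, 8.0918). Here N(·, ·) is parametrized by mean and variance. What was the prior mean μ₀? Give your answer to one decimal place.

With known observation variance, the Normal–Normal posterior has precision τ_n = τ₀ + n/σ² and mean μ_n = (τ₀μ₀ + (n/σ²)x̄)/τ_n.
Here τ₀ = 1/91.7 = 0.010905 and τ_data = 4/35.5 = 0.112676, so τ_n = 0.123581.
Rearranging for μ₀: μ₀ = (μ_n·τ_n − τ_data·x̄)/τ₀ = (-6.0942·0.123581 − 0.112676·-5.6) / 0.010905 = -0.122142/0.010905 ≈ -11.2.

μ₀ = -11.2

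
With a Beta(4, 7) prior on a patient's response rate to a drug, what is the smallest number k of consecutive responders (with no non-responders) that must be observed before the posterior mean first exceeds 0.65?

After k responders and 0 non-responders the posterior is Beta(4+k, 7), with mean (4+k)/(4+7+k).
Set (4+k)/(11+k) > 0.65 and solve: k > (0.65·11 − 4)/(1 − 0.65) = 9.000.
The smallest integer exceeding 9.000 is 10, and checking k=10: (14)/(21) = 0.6667 > 0.65.

k = 10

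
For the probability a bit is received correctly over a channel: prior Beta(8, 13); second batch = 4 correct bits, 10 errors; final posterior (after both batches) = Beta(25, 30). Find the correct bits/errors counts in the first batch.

Because Beta–binomial updating is additive in the counts, the combined data contributed (α_post−α_prior, β_post−β_prior) successes and failures.
Total across both batches: 25−8=17 correct bits, 30−13=17 errors.
Subtract the second batch: 17−4=13 correct bits and 17−10=7 errors.

13 correct bits and 7 errors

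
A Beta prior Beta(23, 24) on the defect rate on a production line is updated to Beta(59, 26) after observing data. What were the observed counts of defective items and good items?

A Beta(a, b) prior with s successes and f failures in binomial data gives a Beta(a+s, b+f) posterior.
So s = 59 − 23 = 36 and f = 26 − 24 = 2.

36 defective items and 2 good items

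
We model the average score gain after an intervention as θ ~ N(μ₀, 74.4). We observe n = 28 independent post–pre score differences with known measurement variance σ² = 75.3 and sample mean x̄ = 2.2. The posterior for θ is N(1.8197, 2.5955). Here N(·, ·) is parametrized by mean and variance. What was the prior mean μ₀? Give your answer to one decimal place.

μ₀ = -8.7

With known observation variance, the Normal–Normal posterior has precision τ_n = τ₀ + n/σ² and mean μ_n = (τ₀μ₀ + (n/σ²)x̄)/τ_n.
Here τ₀ = 1/74.4 = 0.013441 and τ_data = 28/75.3 = 0.371846, so τ_n = 0.385287.
Rearranging for μ₀: μ₀ = (μ_n·τ_n − τ_data·x̄)/τ₀ = (1.8197·0.385287 − 0.371846·2.2) / 0.013441 = -0.116954/0.013441 ≈ -8.7.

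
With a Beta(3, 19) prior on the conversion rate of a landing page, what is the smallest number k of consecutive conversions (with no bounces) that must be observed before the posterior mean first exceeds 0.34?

After k conversions and 0 bounces the posterior is Beta(3+k, 19), with mean (3+k)/(3+19+k).
Set (3+k)/(22+k) > 0.34 and solve: k > (0.34·22 − 3)/(1 − 0.34) = 6.788.
The smallest integer exceeding 6.788 is 7.

k = 7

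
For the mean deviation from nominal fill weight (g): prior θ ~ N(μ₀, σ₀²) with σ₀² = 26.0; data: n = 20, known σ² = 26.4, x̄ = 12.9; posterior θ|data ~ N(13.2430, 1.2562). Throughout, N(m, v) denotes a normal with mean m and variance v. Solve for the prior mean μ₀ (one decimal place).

μ₀ = 20.0

With known observation variance, the Normal–Normal posterior has precision τ_n = τ₀ + n/σ² and mean μ_n = (τ₀μ₀ + (n/σ²)x̄)/τ_n.
Here τ₀ = 1/26.0 = 0.038462 and τ_data = 20/26.4 = 0.757576, so τ_n = 0.796038.
Rearranging for μ₀: μ₀ = (μ_n·τ_n − τ_data·x̄)/τ₀ = (13.2430·0.796038 − 0.757576·12.9) / 0.038462 = 0.769201/0.038462 ≈ 20.0.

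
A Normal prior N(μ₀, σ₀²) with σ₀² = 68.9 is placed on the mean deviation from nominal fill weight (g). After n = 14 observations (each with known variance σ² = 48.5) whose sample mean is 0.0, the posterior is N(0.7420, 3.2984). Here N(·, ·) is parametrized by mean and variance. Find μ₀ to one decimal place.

μ₀ = 15.5

The posterior mean is a precision-weighted average: μ_n = (τ₀μ₀ + τ_data·x̄)/(τ₀+τ_data), with τ₀=1/σ₀² and τ_data=n/σ².
Here τ₀ = 1/68.9 = 0.014514 and τ_data = 14/48.5 = 0.288660, so τ_n = 0.303174.
Rearranging for μ₀: μ₀ = (μ_n·τ_n − τ_data·x̄)/τ₀ = (0.7420·0.303174 − 0.288660·0.0) / 0.014514 = 0.224955/0.014514 ≈ 15.5.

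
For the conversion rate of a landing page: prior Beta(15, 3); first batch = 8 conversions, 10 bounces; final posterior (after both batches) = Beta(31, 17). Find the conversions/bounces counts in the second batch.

Sequential conjugate updates are equivalent to a single update on the pooled data, so total successes = posterior α − prior α and total failures = posterior β − prior β.
Total across both batches: 31−15=16 conversions, 17−3=14 bounces.
Subtract the first batch: 16−8=8 conversions and 14−10=4 bounces.

8 conversions and 4 bounces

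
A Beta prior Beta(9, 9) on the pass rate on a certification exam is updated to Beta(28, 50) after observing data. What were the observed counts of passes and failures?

A Beta(α, β) prior with s successes and f failures in binomial data gives a Beta(α+s, β+f) posterior.
Match parameters: s=28−9=19, f=50−9=41.

19 passes and 41 failures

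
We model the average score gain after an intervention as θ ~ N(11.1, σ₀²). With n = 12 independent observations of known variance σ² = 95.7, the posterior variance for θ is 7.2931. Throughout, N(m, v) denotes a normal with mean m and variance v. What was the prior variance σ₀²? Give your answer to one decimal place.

For the Normal–Normal model with known σ², precisions add: τ_n = τ₀ + n/σ².
So 1/σ₀² = 1/7.2931 − 12/95.7 = 0.137116 − 0.125392 = 0.011724.
Hence σ₀² = 1/0.011724 ≈ 85.3.

σ₀² = 85.3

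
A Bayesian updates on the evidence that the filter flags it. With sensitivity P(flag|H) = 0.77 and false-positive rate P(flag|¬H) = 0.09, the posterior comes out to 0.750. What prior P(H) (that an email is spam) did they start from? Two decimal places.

Bayes' rule in odds form gives O(H|E) = O(H)·[P(E|H)/P(E|¬H)], hence O(H) = O(H|E)/LR.
Posterior odds = 0.750/(1−0.750) = 3.0000. LR = 0.77/0.09 = 8.5556.
Prior odds = 3.0000/8.5556 = 0.3506, so P(H) = 0.3506/(1+0.3506) ≈ 0.26.

P(H) = 0.26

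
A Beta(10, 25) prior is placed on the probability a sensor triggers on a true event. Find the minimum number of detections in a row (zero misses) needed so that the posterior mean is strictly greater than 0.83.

After k detections and 0 misses the posterior is Beta(10+k, 25), with mean (10+k)/(10+25+k).
Set (10+k)/(35+k) > 0.83 and solve: k > (0.83·35 − 10)/(1 − 0.83) = 112.059.
The smallest integer exceeding 112.059 is 113.

k = 113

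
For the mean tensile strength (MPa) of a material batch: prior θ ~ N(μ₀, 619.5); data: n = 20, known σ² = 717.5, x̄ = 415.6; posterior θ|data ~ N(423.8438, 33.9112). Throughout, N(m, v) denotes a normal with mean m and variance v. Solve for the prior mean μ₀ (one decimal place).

With known observation variance, the Normal–Normal posterior has precision τ_n = τ₀ + n/σ² and mean μ_n = (τ₀μ₀ + (n/σ²)x̄)/τ_n.
Here τ₀ = 1/619.5 = 0.001614 and τ_data = 20/717.5 = 0.027875, so τ_n = 0.029489.
Rearranging for μ₀: μ₀ = (μ_n·τ_n − τ_data·x̄)/τ₀ = (423.8438·0.029489 − 0.027875·415.6) / 0.001614 = 0.913880/0.001614 ≈ 566.2.

μ₀ = 566.2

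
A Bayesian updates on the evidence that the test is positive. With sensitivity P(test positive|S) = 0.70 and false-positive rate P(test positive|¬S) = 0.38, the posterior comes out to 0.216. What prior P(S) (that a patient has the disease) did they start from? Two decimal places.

In odds form, posterior odds = prior odds × likelihood ratio, so prior odds = posterior odds ÷ LR.
Posterior odds = 0.216/(1−0.216) = 0.2755. LR = 0.70/0.38 = 1.8421.
Prior odds = 0.2755/1.8421 = 0.1496, so P(S) = 0.1496/(1+0.1496) ≈ 0.13.

P(S) = 0.13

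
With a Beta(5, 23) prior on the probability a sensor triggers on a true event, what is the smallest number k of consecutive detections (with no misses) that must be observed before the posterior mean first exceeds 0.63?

After k detections and 0 misses the posterior is Beta(5+k, 23), with mean (5+k)/(5+23+k).
Set (5+k)/(28+k) > 0.63 and solve: k > (0.63·28 − 5)/(1 − 0.63) = 34.162.
The smallest integer exceeding 34.162 is 35.

k = 35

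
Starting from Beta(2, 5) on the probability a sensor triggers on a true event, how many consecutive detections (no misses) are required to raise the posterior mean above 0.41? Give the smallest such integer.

k = 2

After k detections and 0 misses the posterior is Beta(2+k, 5), with mean (2+k)/(2+5+k).
Set (2+k)/(7+k) > 0.41 and solve: k > (0.41·7 − 2)/(1 − 0.41) = 1.475.
The smallest integer exceeding 1.475 is 2.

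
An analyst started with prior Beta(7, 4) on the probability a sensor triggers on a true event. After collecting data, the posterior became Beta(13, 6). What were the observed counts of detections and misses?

Beta is conjugate to the binomial likelihood: posterior = Beta(a+s, b+f).
So s = 13 − 7 = 6 and f = 6 − 4 = 2.

6 detections and 2 misses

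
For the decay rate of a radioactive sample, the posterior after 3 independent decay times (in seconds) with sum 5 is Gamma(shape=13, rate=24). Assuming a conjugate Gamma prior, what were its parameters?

Gamma(shape=10, rate=19)

Gamma–exponential conjugacy: posterior shape = α + n, posterior rate = β + Σtᵢ.
So α = 13 − 3 = 10 and β = 24 − 5 = 19.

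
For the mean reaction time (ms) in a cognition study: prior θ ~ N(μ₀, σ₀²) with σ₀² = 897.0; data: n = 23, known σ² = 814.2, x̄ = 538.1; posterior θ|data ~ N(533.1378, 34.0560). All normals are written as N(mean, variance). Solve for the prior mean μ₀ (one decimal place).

μ₀ = 407.4

With known observation variance, the Normal–Normal posterior has precision τ_n = τ₀ + n/σ² and mean μ_n = (τ₀μ₀ + (n/σ²)x̄)/τ_n.
Here τ₀ = 1/897.0 = 0.001115 and τ_data = 23/814.2 = 0.028249, so τ_n = 0.029364.
Rearranging for μ₀: μ₀ = (μ_n·τ_n − τ_data·x̄)/τ₀ = (533.1378·0.029364 − 0.028249·538.1) / 0.001115 = 0.454271/0.001115 ≈ 407.4.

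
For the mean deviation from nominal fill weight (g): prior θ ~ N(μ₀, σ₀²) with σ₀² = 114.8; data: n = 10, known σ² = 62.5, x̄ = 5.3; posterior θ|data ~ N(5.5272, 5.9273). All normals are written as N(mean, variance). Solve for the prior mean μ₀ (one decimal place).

μ₀ = 9.7

With known observation variance, the Normal–Normal posterior has precision τ_n = τ₀ + n/σ² and mean μ_n = (τ₀μ₀ + (n/σ²)x̄)/τ_n.
Here τ₀ = 1/114.8 = 0.008711 and τ_data = 10/62.5 = 0.160000, so τ_n = 0.168711.
Rearranging for μ₀: μ₀ = (μ_n·τ_n − τ_data·x̄)/τ₀ = (5.5272·0.168711 − 0.160000·5.3) / 0.008711 = 0.084499/0.008711 ≈ 9.7.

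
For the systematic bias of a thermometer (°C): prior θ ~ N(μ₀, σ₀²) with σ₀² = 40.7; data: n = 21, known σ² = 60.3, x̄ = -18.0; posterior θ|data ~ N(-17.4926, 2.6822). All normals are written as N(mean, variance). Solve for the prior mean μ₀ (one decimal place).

The posterior mean is a precision-weighted average: μ_n = (τ₀μ₀ + τ_data·x̄)/(τ₀+τ_data), with τ₀=1/σ₀² and τ_data=n/σ².
Here τ₀ = 1/40.7 = 0.024570 and τ_data = 21/60.3 = 0.348259, so τ_n = 0.372829.
Rearranging for μ₀: μ₀ = (μ_n·τ_n − τ_data·x̄)/τ₀ = (-17.4926·0.372829 − 0.348259·-18.0) / 0.024570 = -0.253087/0.024570 ≈ -10.3.

μ₀ = -10.3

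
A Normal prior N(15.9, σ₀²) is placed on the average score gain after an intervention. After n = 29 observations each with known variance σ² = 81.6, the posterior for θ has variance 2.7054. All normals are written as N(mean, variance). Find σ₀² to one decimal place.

σ₀² = 70.2

For the Normal–Normal model with known σ², precisions add: τ_n = τ₀ + n/σ².
So 1/σ₀² = 1/2.7054 − 29/81.6 = 0.369631 − 0.355392 = 0.014239.
Hence σ₀² = 1/0.014239 ≈ 70.2.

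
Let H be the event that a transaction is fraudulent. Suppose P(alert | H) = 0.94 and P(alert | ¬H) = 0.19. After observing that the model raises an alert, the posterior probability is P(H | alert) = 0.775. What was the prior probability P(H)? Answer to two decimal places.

P(H) = 0.41

Bayes' rule in odds form gives O(H|E) = O(H)·[P(E|H)/P(E|¬H)], hence O(H) = O(H|E)/LR.
Posterior odds = 0.775/(1−0.775) = 3.4444. LR = 0.94/0.19 = 4.9474.
Prior odds = 3.4444/4.9474 = 0.6962, so P(H) = 0.6962/(1+0.6962) ≈ 0.41.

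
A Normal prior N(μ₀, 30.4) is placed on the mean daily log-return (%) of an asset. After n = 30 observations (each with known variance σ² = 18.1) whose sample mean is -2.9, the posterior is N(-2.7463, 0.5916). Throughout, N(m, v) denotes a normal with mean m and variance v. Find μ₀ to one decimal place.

μ₀ = 5.0

With known observation variance, the Normal–Normal posterior has precision τ_n = τ₀ + n/σ² and mean μ_n = (τ₀μ₀ + (n/σ²)x̄)/τ_n.
Here τ₀ = 1/30.4 = 0.032895 and τ_data = 30/18.1 = 1.657459, so τ_n = 1.690354.
Rearranging for μ₀: μ₀ = (μ_n·τ_n − τ_data·x̄)/τ₀ = (-2.7463·1.690354 − 1.657459·-2.9) / 0.032895 = 0.164412/0.032895 ≈ 5.0.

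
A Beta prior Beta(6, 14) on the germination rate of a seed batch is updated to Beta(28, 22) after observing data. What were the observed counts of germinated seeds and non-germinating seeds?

22 germinated seeds and 8 non-germinating seeds

Under Beta–binomial conjugacy the posterior parameters are (α+s, β+f).
So s = 28 − 6 = 22 and f = 22 − 14 = 8.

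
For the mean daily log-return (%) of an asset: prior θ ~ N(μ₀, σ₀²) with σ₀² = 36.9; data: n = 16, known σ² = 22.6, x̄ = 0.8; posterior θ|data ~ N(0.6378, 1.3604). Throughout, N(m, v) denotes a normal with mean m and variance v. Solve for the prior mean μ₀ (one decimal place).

With known observation variance, the Normal–Normal posterior has precision τ_n = τ₀ + n/σ² and mean μ_n = (τ₀μ₀ + (n/σ²)x̄)/τ_n.
Here τ₀ = 1/36.9 = 0.027100 and τ_data = 16/22.6 = 0.707965, so τ_n = 0.735065.
Rearranging for μ₀: μ₀ = (μ_n·τ_n − τ_data·x̄)/τ₀ = (0.6378·0.735065 − 0.707965·0.8) / 0.027100 = -0.097548/0.027100 ≈ -3.6.

μ₀ = -3.6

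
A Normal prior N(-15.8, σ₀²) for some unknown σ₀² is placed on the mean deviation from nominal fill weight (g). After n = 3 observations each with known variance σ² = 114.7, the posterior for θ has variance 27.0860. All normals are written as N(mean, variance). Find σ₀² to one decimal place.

σ₀² = 92.9

Posterior precision equals prior precision plus data precision: 1/σ_n² = 1/σ₀² + n/σ².
So 1/σ₀² = 1/27.0860 − 3/114.7 = 0.036919 − 0.026155 = 0.010764.
Hence σ₀² = 1/0.010764 ≈ 92.9.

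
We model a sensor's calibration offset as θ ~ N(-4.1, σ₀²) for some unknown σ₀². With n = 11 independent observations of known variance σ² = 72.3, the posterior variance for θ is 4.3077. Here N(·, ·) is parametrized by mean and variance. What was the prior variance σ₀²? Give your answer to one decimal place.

Posterior precision equals prior precision plus data precision: 1/σ_n² = 1/σ₀² + n/σ².
So 1/σ₀² = 1/4.3077 − 11/72.3 = 0.232142 − 0.152144 = 0.079998.
Hence σ₀² = 1/0.079998 ≈ 12.5.

σ₀² = 12.5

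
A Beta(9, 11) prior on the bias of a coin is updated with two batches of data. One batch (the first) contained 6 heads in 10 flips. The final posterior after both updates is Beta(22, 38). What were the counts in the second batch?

Because Beta–binomial updating is additive in the counts, the combined data contributed (α_post−α_prior, β_post−β_prior) successes and failures.
Total across both batches: 22−9=13 heads, 38−11=27 tails.
Subtract the first batch: 13−6=7 heads and 27−4=23 tails.

7 heads and 23 tails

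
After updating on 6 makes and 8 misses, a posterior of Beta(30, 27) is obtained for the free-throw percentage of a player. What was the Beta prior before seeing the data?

Beta(24, 19)

A Beta(a, b) prior with s successes and f failures in binomial data gives a Beta(a+s, b+f) posterior.
So a = 30 − 6 = 24 and b = 27 − 8 = 19.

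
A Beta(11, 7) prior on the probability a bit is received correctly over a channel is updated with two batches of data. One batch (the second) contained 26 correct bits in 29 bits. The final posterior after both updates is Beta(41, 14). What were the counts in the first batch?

Sequential conjugate updates are equivalent to a single update on the pooled data, so total successes = posterior α − prior α and total failures = posterior β − prior β.
Total across both batches: 41−11=30 correct bits, 14−7=7 errors.
Subtract the second batch: 30−26=4 correct bits and 7−3=4 errors.

4 correct bits and 4 errors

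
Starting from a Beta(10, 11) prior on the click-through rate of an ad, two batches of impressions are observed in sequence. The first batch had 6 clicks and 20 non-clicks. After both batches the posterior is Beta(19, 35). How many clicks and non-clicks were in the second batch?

3 clicks and 4 non-clicks

Because Beta–binomial updating is additive in the counts, the combined data contributed (α_post−α_prior, β_post−β_prior) successes and failures.
Total across both batches: 19−10=9 clicks, 35−11=24 non-clicks.
Subtract the first batch: 9−6=3 clicks and 24−20=4 non-clicks.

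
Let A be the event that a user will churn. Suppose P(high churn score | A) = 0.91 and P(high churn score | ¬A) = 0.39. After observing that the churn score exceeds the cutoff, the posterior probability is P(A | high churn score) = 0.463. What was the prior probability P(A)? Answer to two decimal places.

P(A) = 0.27

In odds form, posterior odds = prior odds × likelihood ratio, so prior odds = posterior odds ÷ LR.
Posterior odds = 0.463/(1−0.463) = 0.8622. LR = 0.91/0.39 = 2.3333.
Prior odds = 0.8622/2.3333 = 0.3695, so P(A) = 0.3695/(1+0.3695) ≈ 0.27.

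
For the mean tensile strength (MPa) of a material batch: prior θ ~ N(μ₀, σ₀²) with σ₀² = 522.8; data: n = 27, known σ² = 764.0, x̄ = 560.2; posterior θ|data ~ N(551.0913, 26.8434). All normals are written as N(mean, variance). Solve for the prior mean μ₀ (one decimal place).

μ₀ = 382.8

The posterior mean is a precision-weighted average: μ_n = (τ₀μ₀ + τ_data·x̄)/(τ₀+τ_data), with τ₀=1/σ₀² and τ_data=n/σ².
Here τ₀ = 1/522.8 = 0.001913 and τ_data = 27/764.0 = 0.035340, so τ_n = 0.037253.
Rearranging for μ₀: μ₀ = (μ_n·τ_n − τ_data·x̄)/τ₀ = (551.0913·0.037253 − 0.035340·560.2) / 0.001913 = 0.732336/0.001913 ≈ 382.8.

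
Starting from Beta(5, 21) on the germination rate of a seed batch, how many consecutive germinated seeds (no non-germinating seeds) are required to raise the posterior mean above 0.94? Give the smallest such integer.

After k germinated seeds and 0 non-germinating seeds the posterior is Beta(5+k, 21), with mean (5+k)/(5+21+k).
Set (5+k)/(26+k) > 0.94 and solve: k > (0.94·26 − 5)/(1 − 0.94) = 324.000.
The smallest integer exceeding 324.000 is 325.

k = 325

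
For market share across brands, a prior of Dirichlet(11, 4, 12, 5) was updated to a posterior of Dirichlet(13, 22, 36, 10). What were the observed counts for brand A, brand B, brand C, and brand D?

For a Dirichlet(α) prior with multinomial counts c, the posterior is Dirichlet(α + c) componentwise.
Counts are posterior − prior componentwise: 13−11=2, 22−4=18, 36−12=24, 10−5=5.

counts (2, 18, 24, 5)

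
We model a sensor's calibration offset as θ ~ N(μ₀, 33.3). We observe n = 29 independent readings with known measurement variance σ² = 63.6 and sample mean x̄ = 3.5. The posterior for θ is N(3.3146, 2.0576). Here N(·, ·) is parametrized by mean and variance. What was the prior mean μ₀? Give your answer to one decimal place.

μ₀ = 0.5

With known observation variance, the Normal–Normal posterior has precision τ_n = τ₀ + n/σ² and mean μ_n = (τ₀μ₀ + (n/σ²)x̄)/τ_n.
Here τ₀ = 1/33.3 = 0.030030 and τ_data = 29/63.6 = 0.455975, so τ_n = 0.486005.
Rearranging for μ₀: μ₀ = (μ_n·τ_n − τ_data·x̄)/τ₀ = (3.3146·0.486005 − 0.455975·3.5) / 0.030030 = 0.015000/0.030030 ≈ 0.5.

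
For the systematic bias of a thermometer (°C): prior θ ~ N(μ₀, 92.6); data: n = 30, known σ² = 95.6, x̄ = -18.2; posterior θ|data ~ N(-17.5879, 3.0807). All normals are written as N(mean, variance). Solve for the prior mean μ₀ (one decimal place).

With known observation variance, the Normal–Normal posterior has precision τ_n = τ₀ + n/σ² and mean μ_n = (τ₀μ₀ + (n/σ²)x̄)/τ_n.
Here τ₀ = 1/92.6 = 0.010799 and τ_data = 30/95.6 = 0.313808, so τ_n = 0.324607.
Rearranging for μ₀: μ₀ = (μ_n·τ_n − τ_data·x̄)/τ₀ = (-17.5879·0.324607 − 0.313808·-18.2) / 0.010799 = 0.002150/0.010799 ≈ 0.2.

μ₀ = 0.2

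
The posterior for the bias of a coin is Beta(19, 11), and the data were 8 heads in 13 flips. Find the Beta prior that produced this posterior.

A Beta(α, β) prior with s successes and f failures in binomial data gives a Beta(α+s, β+f) posterior.
Subtract the data counts: 19−8=11, 11−5=6.

Beta(11, 6)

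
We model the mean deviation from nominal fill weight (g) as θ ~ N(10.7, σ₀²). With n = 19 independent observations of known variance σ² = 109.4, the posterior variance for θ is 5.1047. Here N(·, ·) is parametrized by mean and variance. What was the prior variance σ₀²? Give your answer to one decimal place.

σ₀² = 45.0

Posterior precision equals prior precision plus data precision: 1/σ_n² = 1/σ₀² + n/σ².
So 1/σ₀² = 1/5.1047 − 19/109.4 = 0.195898 − 0.173675 = 0.022223.
Hence σ₀² = 1/0.022223 ≈ 45.0.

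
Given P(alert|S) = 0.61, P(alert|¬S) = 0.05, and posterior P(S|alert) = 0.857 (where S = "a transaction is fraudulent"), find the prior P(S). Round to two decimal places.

P(S) = 0.33

Bayes' rule in odds form gives O(S|E) = O(S)·[P(E|S)/P(E|¬S)], hence O(S) = O(S|E)/LR.
Posterior odds = 0.857/(1−0.857) = 5.9930. LR = 0.61/0.05 = 12.2000.
Prior odds = 5.9930/12.2000 = 0.4912, so P(S) = 0.4912/(1+0.4912) ≈ 0.33.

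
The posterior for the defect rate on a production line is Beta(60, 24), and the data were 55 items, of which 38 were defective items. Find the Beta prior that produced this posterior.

Beta(22, 7)

Beta is conjugate to the binomial likelihood: posterior = Beta(α+s, β+f).
So α = 60 − 38 = 22 and β = 24 − 17 = 7.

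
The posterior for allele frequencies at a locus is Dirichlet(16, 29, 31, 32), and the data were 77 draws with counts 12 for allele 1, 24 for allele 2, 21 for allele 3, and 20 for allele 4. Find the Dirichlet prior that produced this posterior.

For a Dirichlet(α) prior with multinomial counts c, the posterior is Dirichlet(α + c) componentwise.
Subtract each count from the matching posterior parameter: 16−12=4, 29−24=5, 31−21=10, 32−20=12.

Dirichlet(4, 5, 10, 12)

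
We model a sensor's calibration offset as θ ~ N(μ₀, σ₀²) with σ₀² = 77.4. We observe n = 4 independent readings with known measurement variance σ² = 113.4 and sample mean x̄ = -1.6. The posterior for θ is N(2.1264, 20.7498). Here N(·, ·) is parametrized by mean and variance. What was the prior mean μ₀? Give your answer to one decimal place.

μ₀ = 12.3

With known observation variance, the Normal–Normal posterior has precision τ_n = τ₀ + n/σ² and mean μ_n = (τ₀μ₀ + (n/σ²)x̄)/τ_n.
Here τ₀ = 1/77.4 = 0.012920 and τ_data = 4/113.4 = 0.035273, so τ_n = 0.048193.
Rearranging for μ₀: μ₀ = (μ_n·τ_n − τ_data·x̄)/τ₀ = (2.1264·0.048193 − 0.035273·-1.6) / 0.012920 = 0.158914/0.012920 ≈ 12.3.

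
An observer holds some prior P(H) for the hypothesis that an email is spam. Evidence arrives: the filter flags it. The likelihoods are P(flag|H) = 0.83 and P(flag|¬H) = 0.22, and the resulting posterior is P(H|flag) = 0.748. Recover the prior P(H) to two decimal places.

P(H) = 0.44

In odds form, posterior odds = prior odds × likelihood ratio, so prior odds = posterior odds ÷ LR.
Posterior odds = 0.748/(1−0.748) = 2.9683. LR = 0.83/0.22 = 3.7727.
Prior odds = 2.9683/3.7727 = 0.7868, so P(H) = 0.7868/(1+0.7868) ≈ 0.44.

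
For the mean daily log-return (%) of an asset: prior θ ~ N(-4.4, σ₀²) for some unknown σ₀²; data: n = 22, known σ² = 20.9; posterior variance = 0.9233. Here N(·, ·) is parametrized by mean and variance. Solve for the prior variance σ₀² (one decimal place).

σ₀² = 32.9

For the Normal–Normal model with known σ², precisions add: τ_n = τ₀ + n/σ².
So 1/σ₀² = 1/0.9233 − 22/20.9 = 1.083072 − 1.052632 = 0.030440.
Hence σ₀² = 1/0.030440 ≈ 32.9.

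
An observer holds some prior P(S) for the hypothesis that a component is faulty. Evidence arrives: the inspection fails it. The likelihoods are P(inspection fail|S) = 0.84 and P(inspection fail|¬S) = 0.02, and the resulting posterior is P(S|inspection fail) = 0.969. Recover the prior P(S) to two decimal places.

P(S) = 0.43

Bayes' rule in odds form gives O(S|E) = O(S)·[P(E|S)/P(E|¬S)], hence O(S) = O(S|E)/LR.
Posterior odds = 0.969/(1−0.969) = 31.2581. LR = 0.84/0.02 = 42.0000.
Prior odds = 31.2581/42.0000 = 0.7442, so P(S) = 0.7442/(1+0.7442) ≈ 0.43.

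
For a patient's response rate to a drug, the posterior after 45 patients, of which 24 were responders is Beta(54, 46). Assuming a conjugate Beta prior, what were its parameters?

A Beta(α, β) prior with s successes and f failures in binomial data gives a Beta(α+s, β+f) posterior.
So α = 54 − 24 = 30 and β = 46 − 21 = 25.

Beta(30, 25)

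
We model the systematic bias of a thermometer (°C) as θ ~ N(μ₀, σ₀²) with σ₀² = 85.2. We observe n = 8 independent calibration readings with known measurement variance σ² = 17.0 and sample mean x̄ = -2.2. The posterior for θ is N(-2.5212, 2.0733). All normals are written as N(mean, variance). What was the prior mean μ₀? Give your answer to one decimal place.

μ₀ = -15.4

The posterior mean is a precision-weighted average: μ_n = (τ₀μ₀ + τ_data·x̄)/(τ₀+τ_data), with τ₀=1/σ₀² and τ_data=n/σ².
Here τ₀ = 1/85.2 = 0.011737 and τ_data = 8/17.0 = 0.470588, so τ_n = 0.482325.
Rearranging for μ₀: μ₀ = (μ_n·τ_n − τ_data·x̄)/τ₀ = (-2.5212·0.482325 − 0.470588·-2.2) / 0.011737 = -0.180744/0.011737 ≈ -15.4.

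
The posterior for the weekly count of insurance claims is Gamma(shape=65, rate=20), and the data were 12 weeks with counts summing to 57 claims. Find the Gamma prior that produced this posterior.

A Gamma(α, β) prior (rate parametrization) on a Poisson rate with n observations summing to S gives posterior Gamma(α+S, β+n).
So α = 65 − 57 = 8 and β = 20 − 12 = 8.

Gamma(shape=8, rate=8)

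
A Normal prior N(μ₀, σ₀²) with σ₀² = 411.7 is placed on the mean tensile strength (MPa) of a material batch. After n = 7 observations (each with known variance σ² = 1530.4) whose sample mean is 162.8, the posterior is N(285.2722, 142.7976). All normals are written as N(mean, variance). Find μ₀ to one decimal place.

μ₀ = 515.9

With known observation variance, the Normal–Normal posterior has precision τ_n = τ₀ + n/σ² and mean μ_n = (τ₀μ₀ + (n/σ²)x̄)/τ_n.
Here τ₀ = 1/411.7 = 0.002429 and τ_data = 7/1530.4 = 0.004574, so τ_n = 0.007003.
Rearranging for μ₀: μ₀ = (μ_n·τ_n − τ_data·x̄)/τ₀ = (285.2722·0.007003 − 0.004574·162.8) / 0.002429 = 1.253114/0.002429 ≈ 515.9.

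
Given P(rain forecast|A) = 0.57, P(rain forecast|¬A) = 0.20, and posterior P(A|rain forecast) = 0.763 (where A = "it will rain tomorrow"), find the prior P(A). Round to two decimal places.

Bayes' rule in odds form gives O(A|E) = O(A)·[P(E|A)/P(E|¬A)], hence O(A) = O(A|E)/LR.
Posterior odds = 0.763/(1−0.763) = 3.2194. LR = 0.57/0.20 = 2.8500.
Prior odds = 3.2194/2.8500 = 1.1296, so P(A) = 1.1296/(1+1.1296) ≈ 0.53.

P(A) = 0.53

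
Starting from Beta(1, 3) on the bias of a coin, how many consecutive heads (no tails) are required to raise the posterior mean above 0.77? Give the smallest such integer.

After k heads and 0 tails the posterior is Beta(1+k, 3), with mean (1+k)/(1+3+k).
Set (1+k)/(4+k) > 0.77 and solve: k > (0.77·4 − 1)/(1 − 0.77) = 9.043.
The smallest integer exceeding 9.043 is 10.

k = 10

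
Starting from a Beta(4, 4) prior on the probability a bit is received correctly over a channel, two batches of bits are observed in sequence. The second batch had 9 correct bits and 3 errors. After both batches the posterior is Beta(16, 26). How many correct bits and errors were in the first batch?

3 correct bits and 19 errors

Sequential conjugate updates are equivalent to a single update on the pooled data, so total successes = posterior α − prior α and total failures = posterior β − prior β.
Total across both batches: 16−4=12 correct bits, 26−4=22 errors.
Subtract the second batch: 12−9=3 correct bits and 22−3=19 errors.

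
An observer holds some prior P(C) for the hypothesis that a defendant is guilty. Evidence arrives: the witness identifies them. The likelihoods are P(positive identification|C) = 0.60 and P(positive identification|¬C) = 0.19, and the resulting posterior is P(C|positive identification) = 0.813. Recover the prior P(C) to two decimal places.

P(C) = 0.58

Bayes' rule in odds form gives O(C|E) = O(C)·[P(E|C)/P(E|¬C)], hence O(C) = O(C|E)/LR.
Posterior odds = 0.813/(1−0.813) = 4.3476. LR = 0.60/0.19 = 3.1579.
Prior odds = 4.3476/3.1579 = 1.3767, so P(C) = 1.3767/(1+1.3767) ≈ 0.58.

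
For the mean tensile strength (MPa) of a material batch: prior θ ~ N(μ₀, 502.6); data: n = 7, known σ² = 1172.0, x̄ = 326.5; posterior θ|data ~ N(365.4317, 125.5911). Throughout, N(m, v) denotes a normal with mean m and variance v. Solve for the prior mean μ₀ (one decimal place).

μ₀ = 482.3

The posterior mean is a precision-weighted average: μ_n = (τ₀μ₀ + τ_data·x̄)/(τ₀+τ_data), with τ₀=1/σ₀² and τ_data=n/σ².
Here τ₀ = 1/502.6 = 0.001990 and τ_data = 7/1172.0 = 0.005973, so τ_n = 0.007963.
Rearranging for μ₀: μ₀ = (μ_n·τ_n − τ_data·x̄)/τ₀ = (365.4317·0.007963 − 0.005973·326.5) / 0.001990 = 0.959748/0.001990 ≈ 482.3.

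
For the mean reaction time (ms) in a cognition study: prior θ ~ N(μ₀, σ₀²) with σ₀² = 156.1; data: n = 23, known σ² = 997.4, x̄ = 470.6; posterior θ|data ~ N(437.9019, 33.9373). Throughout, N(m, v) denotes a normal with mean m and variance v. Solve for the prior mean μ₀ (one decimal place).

μ₀ = 320.2

The posterior mean is a precision-weighted average: μ_n = (τ₀μ₀ + τ_data·x̄)/(τ₀+τ_data), with τ₀=1/σ₀² and τ_data=n/σ².
Here τ₀ = 1/156.1 = 0.006406 and τ_data = 23/997.4 = 0.023060, so τ_n = 0.029466.
Rearranging for μ₀: μ₀ = (μ_n·τ_n − τ_data·x̄)/τ₀ = (437.9019·0.029466 − 0.023060·470.6) / 0.006406 = 2.051181/0.006406 ≈ 320.2.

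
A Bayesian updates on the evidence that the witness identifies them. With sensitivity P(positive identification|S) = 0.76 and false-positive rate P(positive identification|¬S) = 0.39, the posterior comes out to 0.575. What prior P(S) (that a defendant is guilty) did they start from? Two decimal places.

In odds form, posterior odds = prior odds × likelihood ratio, so prior odds = posterior odds ÷ LR.
Posterior odds = 0.575/(1−0.575) = 1.3529. LR = 0.76/0.39 = 1.9487.
Prior odds = 1.3529/1.9487 = 0.6943, so P(S) = 0.6943/(1+0.6943) ≈ 0.41.

P(S) = 0.41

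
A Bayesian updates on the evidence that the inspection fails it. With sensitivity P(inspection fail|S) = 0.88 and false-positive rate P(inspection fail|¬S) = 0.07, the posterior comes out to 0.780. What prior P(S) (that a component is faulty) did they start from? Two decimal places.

P(S) = 0.22

In odds form, posterior odds = prior odds × likelihood ratio, so prior odds = posterior odds ÷ LR.
Posterior odds = 0.780/(1−0.780) = 3.5455. LR = 0.88/0.07 = 12.5714.
Prior odds = 3.5455/12.5714 = 0.2820, so P(S) = 0.2820/(1+0.2820) ≈ 0.22.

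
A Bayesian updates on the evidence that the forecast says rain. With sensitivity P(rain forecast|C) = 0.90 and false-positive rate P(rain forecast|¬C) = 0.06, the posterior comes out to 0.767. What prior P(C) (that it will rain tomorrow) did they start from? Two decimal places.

P(C) = 0.18

Bayes' rule in odds form gives O(C|E) = O(C)·[P(E|C)/P(E|¬C)], hence O(C) = O(C|E)/LR.
Posterior odds = 0.767/(1−0.767) = 3.2918. LR = 0.90/0.06 = 15.0000.
Prior odds = 3.2918/15.0000 = 0.2195, so P(C) = 0.2195/(1+0.2195) ≈ 0.18.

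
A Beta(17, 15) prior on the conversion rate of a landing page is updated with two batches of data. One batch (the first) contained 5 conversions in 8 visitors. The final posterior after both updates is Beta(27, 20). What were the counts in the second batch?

Because Beta–binomial updating is additive in the counts, the combined data contributed (α_post−α_prior, β_post−β_prior) successes and failures.
Total across both batches: 27−17=10 conversions, 20−15=5 bounces.
Subtract the first batch: 10−5=5 conversions and 5−3=2 bounces.

5 conversions and 2 bounces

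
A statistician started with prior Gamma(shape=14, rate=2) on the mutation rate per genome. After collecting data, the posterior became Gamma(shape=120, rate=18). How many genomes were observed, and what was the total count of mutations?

Gamma–Poisson conjugacy: posterior shape = α + Σxᵢ, posterior rate = β + n.
Matching: Σxᵢ = 120 − 14 = 106 and n = 18 − 2 = 16.

n = 16 genomes with total 106 mutations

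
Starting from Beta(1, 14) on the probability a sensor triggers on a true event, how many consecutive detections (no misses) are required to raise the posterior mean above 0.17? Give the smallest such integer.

After k detections and 0 misses the posterior is Beta(1+k, 14), with mean (1+k)/(1+14+k).
Set (1+k)/(15+k) > 0.17 and solve: k > (0.17·15 − 1)/(1 − 0.17) = 1.867.
The smallest integer exceeding 1.867 is 2.

k = 2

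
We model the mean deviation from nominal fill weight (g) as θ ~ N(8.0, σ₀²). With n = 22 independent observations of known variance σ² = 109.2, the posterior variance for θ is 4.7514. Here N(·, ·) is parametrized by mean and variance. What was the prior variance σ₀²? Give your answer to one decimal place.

σ₀² = 111.1

For the Normal–Normal model with known σ², precisions add: τ_n = τ₀ + n/σ².
So 1/σ₀² = 1/4.7514 − 22/109.2 = 0.210464 − 0.201465 = 0.008999.
Hence σ₀² = 1/0.008999 ≈ 111.1.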